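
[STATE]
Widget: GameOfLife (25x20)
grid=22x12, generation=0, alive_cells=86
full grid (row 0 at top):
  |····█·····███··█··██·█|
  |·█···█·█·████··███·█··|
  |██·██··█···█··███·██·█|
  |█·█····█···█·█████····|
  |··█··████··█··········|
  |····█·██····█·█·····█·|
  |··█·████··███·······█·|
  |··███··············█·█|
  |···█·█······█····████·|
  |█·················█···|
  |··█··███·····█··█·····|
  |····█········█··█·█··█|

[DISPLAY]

Gen: 0                   
····█·····███··█··██·█   
·█···█·█·████··███·█··   
██·██··█···█··███·██·█   
█·█····█···█·█████····   
··█··████··█··········   
····█·██····█·█·····█·   
··█·████··███·······█·   
··███··············█·█   
···█·█······█····████·   
█·················█···   
··█··███·····█··█·····   
····█········█··█·█··█   
                         
                         
                         
                         
                         
                         
                         


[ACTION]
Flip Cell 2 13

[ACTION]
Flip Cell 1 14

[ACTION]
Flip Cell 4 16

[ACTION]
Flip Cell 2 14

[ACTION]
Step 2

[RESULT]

Gen: 2                   
·██·····██···██···██··   
████·█████···██·······   
█······████········█··   
█·█··██···███····███··   
·███·█···█···█···█····   
··███·····█··█······█·   
···█················██   
·██········███·····█·█   
··███·················   
···████···············   
······················   
·····██···············   
                         
                         
                         
                         
                         
                         
                         


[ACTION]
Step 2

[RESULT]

Gen: 4                   
·············██·······   
████·█············██··   
█······█···█··█····██·   
·██····█···█·······██·   
·███···█····█······█··   
·····█······█·····██·█   
███·········█········█   
███········███······█·   
·██···················   
······················   
······················   
······················   
                         
                         
                         
                         
                         
                         
                         


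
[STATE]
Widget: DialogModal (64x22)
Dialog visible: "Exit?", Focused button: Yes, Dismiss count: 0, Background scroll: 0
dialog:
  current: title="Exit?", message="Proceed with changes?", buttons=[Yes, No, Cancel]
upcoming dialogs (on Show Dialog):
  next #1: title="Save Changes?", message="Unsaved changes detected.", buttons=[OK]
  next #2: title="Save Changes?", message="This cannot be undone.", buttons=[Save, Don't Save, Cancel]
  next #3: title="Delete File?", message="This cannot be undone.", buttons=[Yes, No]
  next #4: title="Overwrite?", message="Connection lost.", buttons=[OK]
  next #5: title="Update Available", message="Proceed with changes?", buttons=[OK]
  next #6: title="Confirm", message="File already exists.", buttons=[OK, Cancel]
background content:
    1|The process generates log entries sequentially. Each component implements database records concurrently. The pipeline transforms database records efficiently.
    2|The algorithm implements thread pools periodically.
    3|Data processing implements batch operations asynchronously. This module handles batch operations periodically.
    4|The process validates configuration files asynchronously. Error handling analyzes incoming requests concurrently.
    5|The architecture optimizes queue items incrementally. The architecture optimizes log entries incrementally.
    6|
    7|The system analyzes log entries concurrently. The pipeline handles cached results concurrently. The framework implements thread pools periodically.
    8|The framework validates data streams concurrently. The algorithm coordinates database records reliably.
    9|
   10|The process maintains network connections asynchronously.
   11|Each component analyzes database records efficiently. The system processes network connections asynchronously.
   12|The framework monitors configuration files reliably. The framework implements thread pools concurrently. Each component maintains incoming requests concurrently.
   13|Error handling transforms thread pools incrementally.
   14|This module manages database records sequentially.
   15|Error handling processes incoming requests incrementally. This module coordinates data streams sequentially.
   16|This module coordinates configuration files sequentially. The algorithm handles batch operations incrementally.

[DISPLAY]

The process generates log entries sequentially. Each component i
The algorithm implements thread pools periodically.             
Data processing implements batch operations asynchronously. This
The process validates configuration files asynchronously. Error 
The architecture optimizes queue items incrementally. The archit
                                                                
The system analyzes log entries concurrently. The pipeline handl
The framework validates data streams concurrently. The algorithm
                   ┌───────────────────────┐                    
The process maintai│         Exit?         │ynchronously.       
Each component anal│ Proceed with changes? │iciently. The system
The framework monit│  [Yes]  No   Cancel   │eliably. The framewo
Error handling tran└───────────────────────┘mentally.           
This module manages database records sequentially.              
Error handling processes incoming requests incrementally. This m
This module coordinates configuration files sequentially. The al
                                                                
                                                                
                                                                
                                                                
                                                                
                                                                


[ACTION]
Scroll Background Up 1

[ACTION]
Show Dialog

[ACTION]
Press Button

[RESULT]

The process generates log entries sequentially. Each component i
The algorithm implements thread pools periodically.             
Data processing implements batch operations asynchronously. This
The process validates configuration files asynchronously. Error 
The architecture optimizes queue items incrementally. The archit
                                                                
The system analyzes log entries concurrently. The pipeline handl
The framework validates data streams concurrently. The algorithm
                                                                
The process maintains network connections asynchronously.       
Each component analyzes database records efficiently. The system
The framework monitors configuration files reliably. The framewo
Error handling transforms thread pools incrementally.           
This module manages database records sequentially.              
Error handling processes incoming requests incrementally. This m
This module coordinates configuration files sequentially. The al
                                                                
                                                                
                                                                
                                                                
                                                                
                                                                


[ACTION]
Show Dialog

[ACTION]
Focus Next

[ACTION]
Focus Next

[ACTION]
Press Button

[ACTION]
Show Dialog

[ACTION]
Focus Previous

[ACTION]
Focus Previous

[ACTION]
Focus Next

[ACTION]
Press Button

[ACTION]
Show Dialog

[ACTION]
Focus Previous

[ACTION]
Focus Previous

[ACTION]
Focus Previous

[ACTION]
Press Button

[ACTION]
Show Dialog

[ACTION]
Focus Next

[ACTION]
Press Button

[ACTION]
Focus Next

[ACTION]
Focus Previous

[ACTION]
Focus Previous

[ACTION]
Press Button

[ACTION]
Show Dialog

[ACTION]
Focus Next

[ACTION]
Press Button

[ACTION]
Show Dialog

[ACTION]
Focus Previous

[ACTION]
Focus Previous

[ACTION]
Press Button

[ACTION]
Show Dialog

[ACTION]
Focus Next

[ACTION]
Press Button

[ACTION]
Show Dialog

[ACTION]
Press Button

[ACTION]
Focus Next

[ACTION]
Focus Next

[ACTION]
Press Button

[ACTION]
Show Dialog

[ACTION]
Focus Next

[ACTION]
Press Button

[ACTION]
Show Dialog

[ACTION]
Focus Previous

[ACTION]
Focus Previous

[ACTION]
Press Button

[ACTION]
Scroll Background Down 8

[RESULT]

                                                                
The process maintains network connections asynchronously.       
Each component analyzes database records efficiently. The system
The framework monitors configuration files reliably. The framewo
Error handling transforms thread pools incrementally.           
This module manages database records sequentially.              
Error handling processes incoming requests incrementally. This m
This module coordinates configuration files sequentially. The al
                                                                
                                                                
                                                                
                                                                
                                                                
                                                                
                                                                
                                                                
                                                                
                                                                
                                                                
                                                                
                                                                
                                                                


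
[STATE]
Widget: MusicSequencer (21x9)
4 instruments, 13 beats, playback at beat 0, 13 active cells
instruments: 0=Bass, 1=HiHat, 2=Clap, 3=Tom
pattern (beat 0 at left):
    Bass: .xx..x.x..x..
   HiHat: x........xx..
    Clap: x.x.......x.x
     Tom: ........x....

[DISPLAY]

      ▼123456789012  
  Bass·██··█·█··█··  
 HiHat█········██··  
  Clap█·█·······█·█  
   Tom········█····  
                     
                     
                     
                     


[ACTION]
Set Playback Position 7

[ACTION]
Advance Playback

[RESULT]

      01234567▼9012  
  Bass·██··█·█··█··  
 HiHat█········██··  
  Clap█·█·······█·█  
   Tom········█····  
                     
                     
                     
                     


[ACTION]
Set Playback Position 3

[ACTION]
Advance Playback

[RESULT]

      0123▼56789012  
  Bass·██··█·█··█··  
 HiHat█········██··  
  Clap█·█·······█·█  
   Tom········█····  
                     
                     
                     
                     


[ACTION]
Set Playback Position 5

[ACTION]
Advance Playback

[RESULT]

      012345▼789012  
  Bass·██··█·█··█··  
 HiHat█········██··  
  Clap█·█·······█·█  
   Tom········█····  
                     
                     
                     
                     


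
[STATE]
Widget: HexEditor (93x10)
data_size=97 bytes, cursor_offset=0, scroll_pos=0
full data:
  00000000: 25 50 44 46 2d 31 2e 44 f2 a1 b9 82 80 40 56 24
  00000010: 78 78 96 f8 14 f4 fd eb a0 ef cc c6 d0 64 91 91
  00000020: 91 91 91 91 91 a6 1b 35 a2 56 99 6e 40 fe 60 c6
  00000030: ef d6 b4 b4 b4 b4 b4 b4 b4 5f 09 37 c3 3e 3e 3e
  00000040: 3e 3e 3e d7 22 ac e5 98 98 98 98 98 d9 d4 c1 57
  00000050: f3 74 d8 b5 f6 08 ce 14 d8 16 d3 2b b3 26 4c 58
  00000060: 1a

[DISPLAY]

00000000  25 50 44 46 2d 31 2e 44  f2 a1 b9 82 80 40 56 24  |%PDF-1.D.....@V$|               
00000010  78 78 96 f8 14 f4 fd eb  a0 ef cc c6 d0 64 91 91  |xx...........d..|               
00000020  91 91 91 91 91 a6 1b 35  a2 56 99 6e 40 fe 60 c6  |.......5.V.n@.`.|               
00000030  ef d6 b4 b4 b4 b4 b4 b4  b4 5f 09 37 c3 3e 3e 3e  |........._.7.>>>|               
00000040  3e 3e 3e d7 22 ac e5 98  98 98 98 98 d9 d4 c1 57  |>>>."..........W|               
00000050  f3 74 d8 b5 f6 08 ce 14  d8 16 d3 2b b3 26 4c 58  |.t.........+.&LX|               
00000060  1a                                                |.               |               
                                                                                             
                                                                                             
                                                                                             


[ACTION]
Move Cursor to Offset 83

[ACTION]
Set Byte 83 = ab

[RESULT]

00000000  25 50 44 46 2d 31 2e 44  f2 a1 b9 82 80 40 56 24  |%PDF-1.D.....@V$|               
00000010  78 78 96 f8 14 f4 fd eb  a0 ef cc c6 d0 64 91 91  |xx...........d..|               
00000020  91 91 91 91 91 a6 1b 35  a2 56 99 6e 40 fe 60 c6  |.......5.V.n@.`.|               
00000030  ef d6 b4 b4 b4 b4 b4 b4  b4 5f 09 37 c3 3e 3e 3e  |........._.7.>>>|               
00000040  3e 3e 3e d7 22 ac e5 98  98 98 98 98 d9 d4 c1 57  |>>>."..........W|               
00000050  f3 74 d8 AB f6 08 ce 14  d8 16 d3 2b b3 26 4c 58  |.t.........+.&LX|               
00000060  1a                                                |.               |               
                                                                                             
                                                                                             
                                                                                             


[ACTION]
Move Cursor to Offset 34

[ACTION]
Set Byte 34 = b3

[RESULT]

00000000  25 50 44 46 2d 31 2e 44  f2 a1 b9 82 80 40 56 24  |%PDF-1.D.....@V$|               
00000010  78 78 96 f8 14 f4 fd eb  a0 ef cc c6 d0 64 91 91  |xx...........d..|               
00000020  91 91 B3 91 91 a6 1b 35  a2 56 99 6e 40 fe 60 c6  |.......5.V.n@.`.|               
00000030  ef d6 b4 b4 b4 b4 b4 b4  b4 5f 09 37 c3 3e 3e 3e  |........._.7.>>>|               
00000040  3e 3e 3e d7 22 ac e5 98  98 98 98 98 d9 d4 c1 57  |>>>."..........W|               
00000050  f3 74 d8 ab f6 08 ce 14  d8 16 d3 2b b3 26 4c 58  |.t.........+.&LX|               
00000060  1a                                                |.               |               
                                                                                             
                                                                                             
                                                                                             


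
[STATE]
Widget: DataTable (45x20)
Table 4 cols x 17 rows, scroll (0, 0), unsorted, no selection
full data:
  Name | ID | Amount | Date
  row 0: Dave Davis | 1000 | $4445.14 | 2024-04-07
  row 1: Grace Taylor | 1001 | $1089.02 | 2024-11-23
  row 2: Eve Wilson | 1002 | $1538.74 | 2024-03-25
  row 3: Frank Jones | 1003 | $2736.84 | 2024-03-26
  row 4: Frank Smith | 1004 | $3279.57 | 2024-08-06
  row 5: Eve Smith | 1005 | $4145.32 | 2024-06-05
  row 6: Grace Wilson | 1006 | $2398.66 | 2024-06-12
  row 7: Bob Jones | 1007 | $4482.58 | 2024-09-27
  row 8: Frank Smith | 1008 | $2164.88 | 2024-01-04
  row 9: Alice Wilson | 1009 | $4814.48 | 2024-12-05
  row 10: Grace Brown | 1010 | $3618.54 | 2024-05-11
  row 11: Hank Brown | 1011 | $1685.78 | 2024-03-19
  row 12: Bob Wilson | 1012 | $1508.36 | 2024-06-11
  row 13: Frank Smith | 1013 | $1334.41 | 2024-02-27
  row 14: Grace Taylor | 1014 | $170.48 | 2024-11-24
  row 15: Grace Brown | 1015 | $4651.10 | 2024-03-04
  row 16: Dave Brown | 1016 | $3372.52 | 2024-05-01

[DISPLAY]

Name        │ID  │Amount  │Date              
────────────┼────┼────────┼──────────        
Dave Davis  │1000│$4445.14│2024-04-07        
Grace Taylor│1001│$1089.02│2024-11-23        
Eve Wilson  │1002│$1538.74│2024-03-25        
Frank Jones │1003│$2736.84│2024-03-26        
Frank Smith │1004│$3279.57│2024-08-06        
Eve Smith   │1005│$4145.32│2024-06-05        
Grace Wilson│1006│$2398.66│2024-06-12        
Bob Jones   │1007│$4482.58│2024-09-27        
Frank Smith │1008│$2164.88│2024-01-04        
Alice Wilson│1009│$4814.48│2024-12-05        
Grace Brown │1010│$3618.54│2024-05-11        
Hank Brown  │1011│$1685.78│2024-03-19        
Bob Wilson  │1012│$1508.36│2024-06-11        
Frank Smith │1013│$1334.41│2024-02-27        
Grace Taylor│1014│$170.48 │2024-11-24        
Grace Brown │1015│$4651.10│2024-03-04        
Dave Brown  │1016│$3372.52│2024-05-01        
                                             


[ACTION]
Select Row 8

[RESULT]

Name        │ID  │Amount  │Date              
────────────┼────┼────────┼──────────        
Dave Davis  │1000│$4445.14│2024-04-07        
Grace Taylor│1001│$1089.02│2024-11-23        
Eve Wilson  │1002│$1538.74│2024-03-25        
Frank Jones │1003│$2736.84│2024-03-26        
Frank Smith │1004│$3279.57│2024-08-06        
Eve Smith   │1005│$4145.32│2024-06-05        
Grace Wilson│1006│$2398.66│2024-06-12        
Bob Jones   │1007│$4482.58│2024-09-27        
>rank Smith │1008│$2164.88│2024-01-04        
Alice Wilson│1009│$4814.48│2024-12-05        
Grace Brown │1010│$3618.54│2024-05-11        
Hank Brown  │1011│$1685.78│2024-03-19        
Bob Wilson  │1012│$1508.36│2024-06-11        
Frank Smith │1013│$1334.41│2024-02-27        
Grace Taylor│1014│$170.48 │2024-11-24        
Grace Brown │1015│$4651.10│2024-03-04        
Dave Brown  │1016│$3372.52│2024-05-01        
                                             


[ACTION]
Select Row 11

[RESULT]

Name        │ID  │Amount  │Date              
────────────┼────┼────────┼──────────        
Dave Davis  │1000│$4445.14│2024-04-07        
Grace Taylor│1001│$1089.02│2024-11-23        
Eve Wilson  │1002│$1538.74│2024-03-25        
Frank Jones │1003│$2736.84│2024-03-26        
Frank Smith │1004│$3279.57│2024-08-06        
Eve Smith   │1005│$4145.32│2024-06-05        
Grace Wilson│1006│$2398.66│2024-06-12        
Bob Jones   │1007│$4482.58│2024-09-27        
Frank Smith │1008│$2164.88│2024-01-04        
Alice Wilson│1009│$4814.48│2024-12-05        
Grace Brown │1010│$3618.54│2024-05-11        
>ank Brown  │1011│$1685.78│2024-03-19        
Bob Wilson  │1012│$1508.36│2024-06-11        
Frank Smith │1013│$1334.41│2024-02-27        
Grace Taylor│1014│$170.48 │2024-11-24        
Grace Brown │1015│$4651.10│2024-03-04        
Dave Brown  │1016│$3372.52│2024-05-01        
                                             


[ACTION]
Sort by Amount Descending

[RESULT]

Name        │ID  │Amount ▼│Date              
────────────┼────┼────────┼──────────        
Alice Wilson│1009│$4814.48│2024-12-05        
Grace Brown │1015│$4651.10│2024-03-04        
Bob Jones   │1007│$4482.58│2024-09-27        
Dave Davis  │1000│$4445.14│2024-04-07        
Eve Smith   │1005│$4145.32│2024-06-05        
Grace Brown │1010│$3618.54│2024-05-11        
Dave Brown  │1016│$3372.52│2024-05-01        
Frank Smith │1004│$3279.57│2024-08-06        
Frank Jones │1003│$2736.84│2024-03-26        
Grace Wilson│1006│$2398.66│2024-06-12        
Frank Smith │1008│$2164.88│2024-01-04        
>ank Brown  │1011│$1685.78│2024-03-19        
Eve Wilson  │1002│$1538.74│2024-03-25        
Bob Wilson  │1012│$1508.36│2024-06-11        
Frank Smith │1013│$1334.41│2024-02-27        
Grace Taylor│1001│$1089.02│2024-11-23        
Grace Taylor│1014│$170.48 │2024-11-24        
                                             


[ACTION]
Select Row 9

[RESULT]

Name        │ID  │Amount ▼│Date              
────────────┼────┼────────┼──────────        
Alice Wilson│1009│$4814.48│2024-12-05        
Grace Brown │1015│$4651.10│2024-03-04        
Bob Jones   │1007│$4482.58│2024-09-27        
Dave Davis  │1000│$4445.14│2024-04-07        
Eve Smith   │1005│$4145.32│2024-06-05        
Grace Brown │1010│$3618.54│2024-05-11        
Dave Brown  │1016│$3372.52│2024-05-01        
Frank Smith │1004│$3279.57│2024-08-06        
Frank Jones │1003│$2736.84│2024-03-26        
>race Wilson│1006│$2398.66│2024-06-12        
Frank Smith │1008│$2164.88│2024-01-04        
Hank Brown  │1011│$1685.78│2024-03-19        
Eve Wilson  │1002│$1538.74│2024-03-25        
Bob Wilson  │1012│$1508.36│2024-06-11        
Frank Smith │1013│$1334.41│2024-02-27        
Grace Taylor│1001│$1089.02│2024-11-23        
Grace Taylor│1014│$170.48 │2024-11-24        
                                             


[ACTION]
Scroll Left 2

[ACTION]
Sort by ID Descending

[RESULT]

Name        │ID ▼│Amount  │Date              
────────────┼────┼────────┼──────────        
Dave Brown  │1016│$3372.52│2024-05-01        
Grace Brown │1015│$4651.10│2024-03-04        
Grace Taylor│1014│$170.48 │2024-11-24        
Frank Smith │1013│$1334.41│2024-02-27        
Bob Wilson  │1012│$1508.36│2024-06-11        
Hank Brown  │1011│$1685.78│2024-03-19        
Grace Brown │1010│$3618.54│2024-05-11        
Alice Wilson│1009│$4814.48│2024-12-05        
Frank Smith │1008│$2164.88│2024-01-04        
>ob Jones   │1007│$4482.58│2024-09-27        
Grace Wilson│1006│$2398.66│2024-06-12        
Eve Smith   │1005│$4145.32│2024-06-05        
Frank Smith │1004│$3279.57│2024-08-06        
Frank Jones │1003│$2736.84│2024-03-26        
Eve Wilson  │1002│$1538.74│2024-03-25        
Grace Taylor│1001│$1089.02│2024-11-23        
Dave Davis  │1000│$4445.14│2024-04-07        
                                             


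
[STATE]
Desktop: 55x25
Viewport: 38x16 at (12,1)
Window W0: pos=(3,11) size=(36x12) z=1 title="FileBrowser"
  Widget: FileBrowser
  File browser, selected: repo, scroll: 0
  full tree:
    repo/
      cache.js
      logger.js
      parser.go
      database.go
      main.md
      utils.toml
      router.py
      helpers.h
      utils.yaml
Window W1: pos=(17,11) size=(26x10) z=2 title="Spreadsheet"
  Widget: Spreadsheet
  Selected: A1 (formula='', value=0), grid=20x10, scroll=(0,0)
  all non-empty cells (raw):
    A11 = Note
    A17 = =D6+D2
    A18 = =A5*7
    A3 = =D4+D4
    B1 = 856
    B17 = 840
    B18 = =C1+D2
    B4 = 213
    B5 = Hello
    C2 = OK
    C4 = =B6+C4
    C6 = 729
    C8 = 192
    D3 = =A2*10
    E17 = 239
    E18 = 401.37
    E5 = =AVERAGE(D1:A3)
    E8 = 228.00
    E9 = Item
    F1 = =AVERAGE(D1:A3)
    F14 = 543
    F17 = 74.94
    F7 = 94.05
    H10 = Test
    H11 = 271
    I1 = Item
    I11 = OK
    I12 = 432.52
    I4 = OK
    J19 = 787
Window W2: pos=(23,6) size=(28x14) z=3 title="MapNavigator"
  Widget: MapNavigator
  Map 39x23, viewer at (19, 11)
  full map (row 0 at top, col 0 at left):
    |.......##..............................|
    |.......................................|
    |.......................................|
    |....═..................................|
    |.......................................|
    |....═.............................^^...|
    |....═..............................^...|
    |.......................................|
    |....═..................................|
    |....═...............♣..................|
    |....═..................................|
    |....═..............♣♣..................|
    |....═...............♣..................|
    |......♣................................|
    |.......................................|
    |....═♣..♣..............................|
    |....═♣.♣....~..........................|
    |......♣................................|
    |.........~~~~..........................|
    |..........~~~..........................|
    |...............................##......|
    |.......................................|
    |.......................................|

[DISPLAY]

                                      
                                      
                                      
                                      
                                      
           ┏━━━━━━━━━━━━━━━━━━━━━━━━━━
           ┃ MapNavigator             
           ┠──────────────────────────
           ┃..........................
           ┃..........................
━━━━━┏━━━━━┃..........................
wser ┃ Spre┃..............♣...........
─────┠─────┃..........................
po/  ┃A1:  ┃.............@♣...........
e.js ┃     ┃..............♣...........
er.js┃-----┃♣.........................


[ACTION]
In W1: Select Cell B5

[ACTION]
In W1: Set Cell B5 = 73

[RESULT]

                                      
                                      
                                      
                                      
                                      
           ┏━━━━━━━━━━━━━━━━━━━━━━━━━━
           ┃ MapNavigator             
           ┠──────────────────────────
           ┃..........................
           ┃..........................
━━━━━┏━━━━━┃..........................
wser ┃ Spre┃..............♣...........
─────┠─────┃..........................
po/  ┃B5: 7┃.............@♣...........
e.js ┃     ┃..............♣...........
er.js┃-----┃♣.........................


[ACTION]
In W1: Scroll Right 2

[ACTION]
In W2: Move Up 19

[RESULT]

                                      
                                      
                                      
                                      
                                      
           ┏━━━━━━━━━━━━━━━━━━━━━━━━━━
           ┃ MapNavigator             
           ┠──────────────────────────
           ┃                          
           ┃                          
━━━━━┏━━━━━┃                          
wser ┃ Spre┃                          
─────┠─────┃                          
po/  ┃B5: 7┃.##..........@............
e.js ┃     ┃..........................
er.js┃-----┃..........................


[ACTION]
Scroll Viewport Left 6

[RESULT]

                                      
                                      
                                      
                                      
                                      
                 ┏━━━━━━━━━━━━━━━━━━━━
                 ┃ MapNavigator       
                 ┠────────────────────
                 ┃                    
                 ┃                    
━━━━━━━━━━━┏━━━━━┃                    
ileBrowser ┃ Spre┃                    
───────────┠─────┃                    
[-] repo/  ┃B5: 7┃.##..........@......
  cache.js ┃     ┃....................
  logger.js┃-----┃....................


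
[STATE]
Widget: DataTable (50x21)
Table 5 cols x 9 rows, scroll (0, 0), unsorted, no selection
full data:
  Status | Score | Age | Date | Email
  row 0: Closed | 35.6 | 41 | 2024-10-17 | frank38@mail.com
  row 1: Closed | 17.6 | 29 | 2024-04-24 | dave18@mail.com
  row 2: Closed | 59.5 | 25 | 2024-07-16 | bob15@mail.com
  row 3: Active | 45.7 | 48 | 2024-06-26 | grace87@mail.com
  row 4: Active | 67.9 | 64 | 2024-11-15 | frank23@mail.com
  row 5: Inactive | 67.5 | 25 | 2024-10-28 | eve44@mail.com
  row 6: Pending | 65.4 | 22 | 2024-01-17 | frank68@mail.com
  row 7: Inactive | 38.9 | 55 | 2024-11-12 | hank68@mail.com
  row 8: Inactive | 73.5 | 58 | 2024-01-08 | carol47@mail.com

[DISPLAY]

Status  │Score│Age│Date      │Email               
────────┼─────┼───┼──────────┼────────────────    
Closed  │35.6 │41 │2024-10-17│frank38@mail.com    
Closed  │17.6 │29 │2024-04-24│dave18@mail.com     
Closed  │59.5 │25 │2024-07-16│bob15@mail.com      
Active  │45.7 │48 │2024-06-26│grace87@mail.com    
Active  │67.9 │64 │2024-11-15│frank23@mail.com    
Inactive│67.5 │25 │2024-10-28│eve44@mail.com      
Pending │65.4 │22 │2024-01-17│frank68@mail.com    
Inactive│38.9 │55 │2024-11-12│hank68@mail.com     
Inactive│73.5 │58 │2024-01-08│carol47@mail.com    
                                                  
                                                  
                                                  
                                                  
                                                  
                                                  
                                                  
                                                  
                                                  
                                                  


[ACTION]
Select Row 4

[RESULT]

Status  │Score│Age│Date      │Email               
────────┼─────┼───┼──────────┼────────────────    
Closed  │35.6 │41 │2024-10-17│frank38@mail.com    
Closed  │17.6 │29 │2024-04-24│dave18@mail.com     
Closed  │59.5 │25 │2024-07-16│bob15@mail.com      
Active  │45.7 │48 │2024-06-26│grace87@mail.com    
>ctive  │67.9 │64 │2024-11-15│frank23@mail.com    
Inactive│67.5 │25 │2024-10-28│eve44@mail.com      
Pending │65.4 │22 │2024-01-17│frank68@mail.com    
Inactive│38.9 │55 │2024-11-12│hank68@mail.com     
Inactive│73.5 │58 │2024-01-08│carol47@mail.com    
                                                  
                                                  
                                                  
                                                  
                                                  
                                                  
                                                  
                                                  
                                                  
                                                  


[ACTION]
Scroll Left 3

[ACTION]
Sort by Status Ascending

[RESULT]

Status ▲│Score│Age│Date      │Email               
────────┼─────┼───┼──────────┼────────────────    
Active  │45.7 │48 │2024-06-26│grace87@mail.com    
Active  │67.9 │64 │2024-11-15│frank23@mail.com    
Closed  │35.6 │41 │2024-10-17│frank38@mail.com    
Closed  │17.6 │29 │2024-04-24│dave18@mail.com     
>losed  │59.5 │25 │2024-07-16│bob15@mail.com      
Inactive│67.5 │25 │2024-10-28│eve44@mail.com      
Inactive│38.9 │55 │2024-11-12│hank68@mail.com     
Inactive│73.5 │58 │2024-01-08│carol47@mail.com    
Pending │65.4 │22 │2024-01-17│frank68@mail.com    
                                                  
                                                  
                                                  
                                                  
                                                  
                                                  
                                                  
                                                  
                                                  
                                                  


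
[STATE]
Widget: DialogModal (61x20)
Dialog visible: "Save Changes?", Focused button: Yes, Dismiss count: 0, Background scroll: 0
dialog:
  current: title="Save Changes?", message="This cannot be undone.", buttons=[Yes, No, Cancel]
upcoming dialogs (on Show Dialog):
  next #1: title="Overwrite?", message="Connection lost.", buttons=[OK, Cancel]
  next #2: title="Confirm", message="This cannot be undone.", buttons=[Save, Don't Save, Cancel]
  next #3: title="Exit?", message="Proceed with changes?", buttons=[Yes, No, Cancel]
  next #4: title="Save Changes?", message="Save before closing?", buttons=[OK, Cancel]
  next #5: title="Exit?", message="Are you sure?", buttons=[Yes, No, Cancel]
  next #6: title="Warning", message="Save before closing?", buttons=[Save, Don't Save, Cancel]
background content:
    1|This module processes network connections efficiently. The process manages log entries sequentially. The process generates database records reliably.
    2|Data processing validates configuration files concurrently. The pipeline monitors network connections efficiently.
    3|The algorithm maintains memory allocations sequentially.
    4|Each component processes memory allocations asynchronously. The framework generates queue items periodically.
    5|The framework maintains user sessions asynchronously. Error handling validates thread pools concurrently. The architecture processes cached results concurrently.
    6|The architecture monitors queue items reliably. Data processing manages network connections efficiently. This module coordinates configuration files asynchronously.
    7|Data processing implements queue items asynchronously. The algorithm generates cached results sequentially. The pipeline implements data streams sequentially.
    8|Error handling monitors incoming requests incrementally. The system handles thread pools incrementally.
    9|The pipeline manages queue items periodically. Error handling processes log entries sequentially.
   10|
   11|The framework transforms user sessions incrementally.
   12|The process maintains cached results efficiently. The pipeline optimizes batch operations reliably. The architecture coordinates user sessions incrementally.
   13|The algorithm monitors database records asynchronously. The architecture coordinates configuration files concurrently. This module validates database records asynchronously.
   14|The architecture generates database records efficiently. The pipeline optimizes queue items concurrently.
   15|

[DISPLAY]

This module processes network connections efficiently. The pr
Data processing validates configuration files concurrently. T
The algorithm maintains memory allocations sequentially.     
Each component processes memory allocations asynchronously. T
The framework maintains user sessions asynchronously. Error h
The architecture monitors queue items reliably. Data processi
Data processing implements queue items asynchronously. The al
Error handling mo┌────────────────────────┐ncrementally. The 
The pipeline mana│     Save Changes?      │ly. Error handling
                 │ This cannot be undone. │                  
The framework tra│  [Yes]  No   Cancel    │ementally.        
The process maint└────────────────────────┘ently. The pipelin
The algorithm monitors database records asynchronously. The a
The architecture generates database records efficiently. The 
                                                             
                                                             
                                                             
                                                             
                                                             
                                                             


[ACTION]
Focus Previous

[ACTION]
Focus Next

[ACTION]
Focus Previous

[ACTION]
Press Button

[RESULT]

This module processes network connections efficiently. The pr
Data processing validates configuration files concurrently. T
The algorithm maintains memory allocations sequentially.     
Each component processes memory allocations asynchronously. T
The framework maintains user sessions asynchronously. Error h
The architecture monitors queue items reliably. Data processi
Data processing implements queue items asynchronously. The al
Error handling monitors incoming requests incrementally. The 
The pipeline manages queue items periodically. Error handling
                                                             
The framework transforms user sessions incrementally.        
The process maintains cached results efficiently. The pipelin
The algorithm monitors database records asynchronously. The a
The architecture generates database records efficiently. The 
                                                             
                                                             
                                                             
                                                             
                                                             
                                                             


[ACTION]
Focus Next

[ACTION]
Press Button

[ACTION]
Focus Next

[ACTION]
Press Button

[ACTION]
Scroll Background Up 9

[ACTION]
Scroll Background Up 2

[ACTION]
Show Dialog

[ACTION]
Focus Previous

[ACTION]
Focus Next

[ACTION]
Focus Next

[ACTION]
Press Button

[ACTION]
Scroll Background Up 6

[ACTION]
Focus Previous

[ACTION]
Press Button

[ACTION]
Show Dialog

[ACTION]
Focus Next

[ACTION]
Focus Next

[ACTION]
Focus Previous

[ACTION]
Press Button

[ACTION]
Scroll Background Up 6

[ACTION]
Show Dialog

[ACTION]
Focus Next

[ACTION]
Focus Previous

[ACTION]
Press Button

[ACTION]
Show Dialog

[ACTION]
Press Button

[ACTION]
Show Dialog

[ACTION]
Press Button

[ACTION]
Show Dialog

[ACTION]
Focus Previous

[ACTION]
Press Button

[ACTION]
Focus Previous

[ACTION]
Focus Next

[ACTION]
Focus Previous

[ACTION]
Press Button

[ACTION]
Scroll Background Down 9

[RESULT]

                                                             
The framework transforms user sessions incrementally.        
The process maintains cached results efficiently. The pipelin
The algorithm monitors database records asynchronously. The a
The architecture generates database records efficiently. The 
                                                             
                                                             
                                                             
                                                             
                                                             
                                                             
                                                             
                                                             
                                                             
                                                             
                                                             
                                                             
                                                             
                                                             
                                                             
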